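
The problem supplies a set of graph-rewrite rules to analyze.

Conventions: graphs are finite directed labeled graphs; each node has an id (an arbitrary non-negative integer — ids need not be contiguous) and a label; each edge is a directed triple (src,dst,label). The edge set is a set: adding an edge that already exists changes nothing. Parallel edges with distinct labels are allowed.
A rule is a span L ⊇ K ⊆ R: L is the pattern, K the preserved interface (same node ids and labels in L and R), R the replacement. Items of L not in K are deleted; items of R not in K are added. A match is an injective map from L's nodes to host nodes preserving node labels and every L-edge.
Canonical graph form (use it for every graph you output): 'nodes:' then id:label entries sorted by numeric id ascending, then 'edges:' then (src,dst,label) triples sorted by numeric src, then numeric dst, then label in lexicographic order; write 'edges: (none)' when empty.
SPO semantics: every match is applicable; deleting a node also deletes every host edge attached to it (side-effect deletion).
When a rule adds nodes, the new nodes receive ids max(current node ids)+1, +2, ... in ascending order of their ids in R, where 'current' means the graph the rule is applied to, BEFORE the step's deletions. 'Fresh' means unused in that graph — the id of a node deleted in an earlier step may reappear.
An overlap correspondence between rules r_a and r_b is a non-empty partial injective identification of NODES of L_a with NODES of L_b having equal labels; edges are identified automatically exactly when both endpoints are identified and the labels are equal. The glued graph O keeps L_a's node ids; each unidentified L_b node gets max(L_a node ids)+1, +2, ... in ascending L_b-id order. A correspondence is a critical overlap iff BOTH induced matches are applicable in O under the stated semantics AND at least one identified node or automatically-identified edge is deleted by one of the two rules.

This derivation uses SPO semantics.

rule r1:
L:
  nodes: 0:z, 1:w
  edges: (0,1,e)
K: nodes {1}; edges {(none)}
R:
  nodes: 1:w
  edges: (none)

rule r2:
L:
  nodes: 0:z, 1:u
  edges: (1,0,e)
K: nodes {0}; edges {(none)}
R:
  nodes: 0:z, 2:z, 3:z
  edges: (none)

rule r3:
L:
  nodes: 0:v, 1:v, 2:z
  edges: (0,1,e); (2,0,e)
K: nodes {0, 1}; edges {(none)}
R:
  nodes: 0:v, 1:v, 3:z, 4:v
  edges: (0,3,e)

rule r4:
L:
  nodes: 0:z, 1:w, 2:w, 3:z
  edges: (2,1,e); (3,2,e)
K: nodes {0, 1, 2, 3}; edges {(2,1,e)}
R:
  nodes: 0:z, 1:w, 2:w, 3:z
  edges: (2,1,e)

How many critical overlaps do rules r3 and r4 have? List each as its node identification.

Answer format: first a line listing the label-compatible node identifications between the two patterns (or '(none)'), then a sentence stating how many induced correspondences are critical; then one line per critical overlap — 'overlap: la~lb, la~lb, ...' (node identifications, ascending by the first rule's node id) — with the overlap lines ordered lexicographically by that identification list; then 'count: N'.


label-compatible node identifications between L(r3) and L(r4): 2~0, 2~3
2 of the induced correspondences are critical overlaps of r3 and r4.
overlap: 2~0
overlap: 2~3
count: 2


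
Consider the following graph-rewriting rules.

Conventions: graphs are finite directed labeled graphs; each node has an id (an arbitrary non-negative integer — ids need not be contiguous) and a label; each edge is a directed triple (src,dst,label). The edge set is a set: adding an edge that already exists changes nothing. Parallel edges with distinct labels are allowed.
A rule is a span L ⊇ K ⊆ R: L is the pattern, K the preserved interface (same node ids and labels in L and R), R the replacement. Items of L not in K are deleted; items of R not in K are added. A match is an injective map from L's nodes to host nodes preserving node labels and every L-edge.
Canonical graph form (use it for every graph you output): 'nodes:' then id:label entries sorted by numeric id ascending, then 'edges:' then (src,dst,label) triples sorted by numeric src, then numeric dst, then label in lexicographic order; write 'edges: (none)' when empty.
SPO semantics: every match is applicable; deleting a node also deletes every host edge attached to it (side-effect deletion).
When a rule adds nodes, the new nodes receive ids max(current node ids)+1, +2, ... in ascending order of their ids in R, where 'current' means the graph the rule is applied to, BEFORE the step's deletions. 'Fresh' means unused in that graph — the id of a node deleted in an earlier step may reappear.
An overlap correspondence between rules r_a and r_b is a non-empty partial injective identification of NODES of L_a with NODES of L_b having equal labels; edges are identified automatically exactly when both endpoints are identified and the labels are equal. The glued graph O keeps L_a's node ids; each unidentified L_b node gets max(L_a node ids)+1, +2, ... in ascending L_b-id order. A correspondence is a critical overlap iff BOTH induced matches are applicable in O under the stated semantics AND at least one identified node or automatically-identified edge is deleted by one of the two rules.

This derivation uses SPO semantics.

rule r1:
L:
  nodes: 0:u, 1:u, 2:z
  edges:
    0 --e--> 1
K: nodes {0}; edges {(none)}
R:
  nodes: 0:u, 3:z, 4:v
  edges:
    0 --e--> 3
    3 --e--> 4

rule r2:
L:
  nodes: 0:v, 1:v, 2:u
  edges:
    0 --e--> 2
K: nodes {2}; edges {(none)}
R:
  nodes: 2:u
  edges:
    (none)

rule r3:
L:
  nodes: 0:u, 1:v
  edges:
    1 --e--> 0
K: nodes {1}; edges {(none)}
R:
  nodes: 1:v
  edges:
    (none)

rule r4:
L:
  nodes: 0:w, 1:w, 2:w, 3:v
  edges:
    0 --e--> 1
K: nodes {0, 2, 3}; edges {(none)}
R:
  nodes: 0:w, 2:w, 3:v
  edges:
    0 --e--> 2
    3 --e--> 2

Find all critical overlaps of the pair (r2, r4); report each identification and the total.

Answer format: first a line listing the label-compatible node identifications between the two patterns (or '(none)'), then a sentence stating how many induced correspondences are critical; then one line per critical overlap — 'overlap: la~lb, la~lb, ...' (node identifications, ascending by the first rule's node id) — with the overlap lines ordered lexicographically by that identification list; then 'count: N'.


label-compatible node identifications between L(r2) and L(r4): 0~3, 1~3
2 of the induced correspondences are critical overlaps of r2 and r4.
overlap: 0~3
overlap: 1~3
count: 2


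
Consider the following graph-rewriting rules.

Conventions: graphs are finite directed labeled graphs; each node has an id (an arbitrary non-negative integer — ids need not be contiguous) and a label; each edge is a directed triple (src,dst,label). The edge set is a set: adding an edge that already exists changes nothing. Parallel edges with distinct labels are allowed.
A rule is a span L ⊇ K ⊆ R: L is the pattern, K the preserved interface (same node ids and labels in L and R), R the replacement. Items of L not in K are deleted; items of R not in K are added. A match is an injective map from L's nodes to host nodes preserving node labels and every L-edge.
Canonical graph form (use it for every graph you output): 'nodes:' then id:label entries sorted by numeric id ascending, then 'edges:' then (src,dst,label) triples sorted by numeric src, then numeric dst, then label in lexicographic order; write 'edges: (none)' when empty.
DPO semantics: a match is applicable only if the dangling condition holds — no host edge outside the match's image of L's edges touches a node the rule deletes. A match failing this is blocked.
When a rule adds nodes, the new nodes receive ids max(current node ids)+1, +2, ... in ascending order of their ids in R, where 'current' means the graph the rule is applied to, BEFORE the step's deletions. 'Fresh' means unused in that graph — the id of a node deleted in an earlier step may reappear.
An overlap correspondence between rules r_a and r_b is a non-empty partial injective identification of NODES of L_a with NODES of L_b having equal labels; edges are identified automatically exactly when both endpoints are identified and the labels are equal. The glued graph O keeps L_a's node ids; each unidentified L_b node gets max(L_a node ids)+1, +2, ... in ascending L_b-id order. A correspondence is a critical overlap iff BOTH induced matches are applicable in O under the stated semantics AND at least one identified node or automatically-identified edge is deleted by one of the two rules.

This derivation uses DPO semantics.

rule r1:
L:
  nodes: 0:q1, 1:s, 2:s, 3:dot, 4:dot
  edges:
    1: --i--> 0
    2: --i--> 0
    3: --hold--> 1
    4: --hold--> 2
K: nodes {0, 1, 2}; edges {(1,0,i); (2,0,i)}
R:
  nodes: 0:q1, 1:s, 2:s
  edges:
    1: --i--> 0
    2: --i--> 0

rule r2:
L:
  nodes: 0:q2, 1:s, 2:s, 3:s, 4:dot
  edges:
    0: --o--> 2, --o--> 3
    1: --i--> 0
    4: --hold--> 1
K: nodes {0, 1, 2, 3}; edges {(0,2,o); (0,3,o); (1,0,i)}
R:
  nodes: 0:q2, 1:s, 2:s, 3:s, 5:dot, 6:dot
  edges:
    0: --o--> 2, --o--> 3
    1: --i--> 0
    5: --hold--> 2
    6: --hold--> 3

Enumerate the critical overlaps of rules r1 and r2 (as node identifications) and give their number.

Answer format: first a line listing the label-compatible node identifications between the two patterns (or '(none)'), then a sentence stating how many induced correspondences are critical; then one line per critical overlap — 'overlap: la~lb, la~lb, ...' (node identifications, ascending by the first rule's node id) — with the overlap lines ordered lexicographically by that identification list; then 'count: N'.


label-compatible node identifications between L(r1) and L(r2): 1~1, 1~2, 1~3, 2~1, 2~2, 2~3, 3~4, 4~4
6 of the induced correspondences are critical overlaps of r1 and r2.
overlap: 1~1, 2~2, 3~4
overlap: 1~1, 2~3, 3~4
overlap: 1~1, 3~4
overlap: 1~2, 2~1, 4~4
overlap: 1~3, 2~1, 4~4
overlap: 2~1, 4~4
count: 6


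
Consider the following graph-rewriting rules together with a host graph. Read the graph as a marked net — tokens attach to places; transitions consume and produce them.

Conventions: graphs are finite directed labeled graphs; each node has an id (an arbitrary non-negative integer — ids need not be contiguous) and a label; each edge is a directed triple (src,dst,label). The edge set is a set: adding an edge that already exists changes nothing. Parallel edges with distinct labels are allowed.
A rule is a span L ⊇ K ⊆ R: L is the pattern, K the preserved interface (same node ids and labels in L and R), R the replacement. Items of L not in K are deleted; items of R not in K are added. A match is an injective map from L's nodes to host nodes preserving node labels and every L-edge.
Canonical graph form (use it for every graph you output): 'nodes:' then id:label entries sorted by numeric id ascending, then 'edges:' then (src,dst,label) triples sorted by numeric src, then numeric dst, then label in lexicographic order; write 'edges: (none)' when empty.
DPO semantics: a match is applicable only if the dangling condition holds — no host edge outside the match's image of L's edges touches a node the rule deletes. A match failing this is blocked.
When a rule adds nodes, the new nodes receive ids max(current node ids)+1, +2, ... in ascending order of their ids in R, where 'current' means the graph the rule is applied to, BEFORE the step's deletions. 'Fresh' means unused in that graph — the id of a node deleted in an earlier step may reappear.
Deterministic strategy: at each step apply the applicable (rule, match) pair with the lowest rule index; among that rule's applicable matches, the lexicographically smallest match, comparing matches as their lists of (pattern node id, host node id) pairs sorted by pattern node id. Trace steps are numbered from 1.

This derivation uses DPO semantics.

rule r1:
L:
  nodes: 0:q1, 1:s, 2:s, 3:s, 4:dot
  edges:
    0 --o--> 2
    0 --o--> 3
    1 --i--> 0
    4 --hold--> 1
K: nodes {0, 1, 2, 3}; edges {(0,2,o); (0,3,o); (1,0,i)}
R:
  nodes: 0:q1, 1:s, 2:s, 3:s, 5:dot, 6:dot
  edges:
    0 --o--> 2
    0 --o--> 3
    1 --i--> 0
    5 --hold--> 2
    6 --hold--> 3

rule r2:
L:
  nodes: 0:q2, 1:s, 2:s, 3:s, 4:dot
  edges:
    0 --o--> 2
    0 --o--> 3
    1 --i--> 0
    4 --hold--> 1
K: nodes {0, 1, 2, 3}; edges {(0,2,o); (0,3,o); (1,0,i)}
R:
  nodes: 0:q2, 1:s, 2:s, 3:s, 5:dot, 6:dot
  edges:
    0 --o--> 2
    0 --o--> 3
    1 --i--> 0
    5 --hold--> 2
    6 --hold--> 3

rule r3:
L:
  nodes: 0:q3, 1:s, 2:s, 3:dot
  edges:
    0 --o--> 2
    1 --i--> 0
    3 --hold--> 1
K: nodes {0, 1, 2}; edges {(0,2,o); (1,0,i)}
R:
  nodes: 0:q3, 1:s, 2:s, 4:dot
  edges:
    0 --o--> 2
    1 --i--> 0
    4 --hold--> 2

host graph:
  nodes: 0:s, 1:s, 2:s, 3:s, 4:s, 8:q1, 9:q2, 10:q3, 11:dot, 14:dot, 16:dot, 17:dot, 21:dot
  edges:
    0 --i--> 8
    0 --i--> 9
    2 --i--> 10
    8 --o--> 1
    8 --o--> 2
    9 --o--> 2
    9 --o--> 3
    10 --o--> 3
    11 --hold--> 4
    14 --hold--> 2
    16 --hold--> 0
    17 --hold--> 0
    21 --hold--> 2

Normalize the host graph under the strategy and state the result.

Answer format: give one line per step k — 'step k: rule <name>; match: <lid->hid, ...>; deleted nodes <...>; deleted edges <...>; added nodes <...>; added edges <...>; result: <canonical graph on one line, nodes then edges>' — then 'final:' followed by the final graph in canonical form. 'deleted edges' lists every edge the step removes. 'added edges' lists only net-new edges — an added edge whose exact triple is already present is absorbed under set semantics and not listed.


step 1: rule r1; match: 0->8, 1->0, 2->1, 3->2, 4->16; deleted nodes 16; deleted edges (16,0,hold); added nodes 22, 23; added edges (22,1,hold); (23,2,hold); result: nodes: 0:s, 1:s, 2:s, 3:s, 4:s, 8:q1, 9:q2, 10:q3, 11:dot, 14:dot, 17:dot, 21:dot, 22:dot, 23:dot edges: (0,8,i); (0,9,i); (2,10,i); (8,1,o); (8,2,o); (9,2,o); (9,3,o); (10,3,o); (11,4,hold); (14,2,hold); (17,0,hold); (21,2,hold); (22,1,hold); (23,2,hold)
step 2: rule r1; match: 0->8, 1->0, 2->1, 3->2, 4->17; deleted nodes 17; deleted edges (17,0,hold); added nodes 24, 25; added edges (24,1,hold); (25,2,hold); result: nodes: 0:s, 1:s, 2:s, 3:s, 4:s, 8:q1, 9:q2, 10:q3, 11:dot, 14:dot, 21:dot, 22:dot, 23:dot, 24:dot, 25:dot edges: (0,8,i); (0,9,i); (2,10,i); (8,1,o); (8,2,o); (9,2,o); (9,3,o); (10,3,o); (11,4,hold); (14,2,hold); (21,2,hold); (22,1,hold); (23,2,hold); (24,1,hold); (25,2,hold)
step 3: rule r3; match: 0->10, 1->2, 2->3, 3->14; deleted nodes 14; deleted edges (14,2,hold); added nodes 26; added edges (26,3,hold); result: nodes: 0:s, 1:s, 2:s, 3:s, 4:s, 8:q1, 9:q2, 10:q3, 11:dot, 21:dot, 22:dot, 23:dot, 24:dot, 25:dot, 26:dot edges: (0,8,i); (0,9,i); (2,10,i); (8,1,o); (8,2,o); (9,2,o); (9,3,o); (10,3,o); (11,4,hold); (21,2,hold); (22,1,hold); (23,2,hold); (24,1,hold); (25,2,hold); (26,3,hold)
step 4: rule r3; match: 0->10, 1->2, 2->3, 3->21; deleted nodes 21; deleted edges (21,2,hold); added nodes 27; added edges (27,3,hold); result: nodes: 0:s, 1:s, 2:s, 3:s, 4:s, 8:q1, 9:q2, 10:q3, 11:dot, 22:dot, 23:dot, 24:dot, 25:dot, 26:dot, 27:dot edges: (0,8,i); (0,9,i); (2,10,i); (8,1,o); (8,2,o); (9,2,o); (9,3,o); (10,3,o); (11,4,hold); (22,1,hold); (23,2,hold); (24,1,hold); (25,2,hold); (26,3,hold); (27,3,hold)
step 5: rule r3; match: 0->10, 1->2, 2->3, 3->23; deleted nodes 23; deleted edges (23,2,hold); added nodes 28; added edges (28,3,hold); result: nodes: 0:s, 1:s, 2:s, 3:s, 4:s, 8:q1, 9:q2, 10:q3, 11:dot, 22:dot, 24:dot, 25:dot, 26:dot, 27:dot, 28:dot edges: (0,8,i); (0,9,i); (2,10,i); (8,1,o); (8,2,o); (9,2,o); (9,3,o); (10,3,o); (11,4,hold); (22,1,hold); (24,1,hold); (25,2,hold); (26,3,hold); (27,3,hold); (28,3,hold)
step 6: rule r3; match: 0->10, 1->2, 2->3, 3->25; deleted nodes 25; deleted edges (25,2,hold); added nodes 29; added edges (29,3,hold); result: nodes: 0:s, 1:s, 2:s, 3:s, 4:s, 8:q1, 9:q2, 10:q3, 11:dot, 22:dot, 24:dot, 26:dot, 27:dot, 28:dot, 29:dot edges: (0,8,i); (0,9,i); (2,10,i); (8,1,o); (8,2,o); (9,2,o); (9,3,o); (10,3,o); (11,4,hold); (22,1,hold); (24,1,hold); (26,3,hold); (27,3,hold); (28,3,hold); (29,3,hold)
final:
nodes: 0:s, 1:s, 2:s, 3:s, 4:s, 8:q1, 9:q2, 10:q3, 11:dot, 22:dot, 24:dot, 26:dot, 27:dot, 28:dot, 29:dot
edges: (0,8,i); (0,9,i); (2,10,i); (8,1,o); (8,2,o); (9,2,o); (9,3,o); (10,3,o); (11,4,hold); (22,1,hold); (24,1,hold); (26,3,hold); (27,3,hold); (28,3,hold); (29,3,hold)


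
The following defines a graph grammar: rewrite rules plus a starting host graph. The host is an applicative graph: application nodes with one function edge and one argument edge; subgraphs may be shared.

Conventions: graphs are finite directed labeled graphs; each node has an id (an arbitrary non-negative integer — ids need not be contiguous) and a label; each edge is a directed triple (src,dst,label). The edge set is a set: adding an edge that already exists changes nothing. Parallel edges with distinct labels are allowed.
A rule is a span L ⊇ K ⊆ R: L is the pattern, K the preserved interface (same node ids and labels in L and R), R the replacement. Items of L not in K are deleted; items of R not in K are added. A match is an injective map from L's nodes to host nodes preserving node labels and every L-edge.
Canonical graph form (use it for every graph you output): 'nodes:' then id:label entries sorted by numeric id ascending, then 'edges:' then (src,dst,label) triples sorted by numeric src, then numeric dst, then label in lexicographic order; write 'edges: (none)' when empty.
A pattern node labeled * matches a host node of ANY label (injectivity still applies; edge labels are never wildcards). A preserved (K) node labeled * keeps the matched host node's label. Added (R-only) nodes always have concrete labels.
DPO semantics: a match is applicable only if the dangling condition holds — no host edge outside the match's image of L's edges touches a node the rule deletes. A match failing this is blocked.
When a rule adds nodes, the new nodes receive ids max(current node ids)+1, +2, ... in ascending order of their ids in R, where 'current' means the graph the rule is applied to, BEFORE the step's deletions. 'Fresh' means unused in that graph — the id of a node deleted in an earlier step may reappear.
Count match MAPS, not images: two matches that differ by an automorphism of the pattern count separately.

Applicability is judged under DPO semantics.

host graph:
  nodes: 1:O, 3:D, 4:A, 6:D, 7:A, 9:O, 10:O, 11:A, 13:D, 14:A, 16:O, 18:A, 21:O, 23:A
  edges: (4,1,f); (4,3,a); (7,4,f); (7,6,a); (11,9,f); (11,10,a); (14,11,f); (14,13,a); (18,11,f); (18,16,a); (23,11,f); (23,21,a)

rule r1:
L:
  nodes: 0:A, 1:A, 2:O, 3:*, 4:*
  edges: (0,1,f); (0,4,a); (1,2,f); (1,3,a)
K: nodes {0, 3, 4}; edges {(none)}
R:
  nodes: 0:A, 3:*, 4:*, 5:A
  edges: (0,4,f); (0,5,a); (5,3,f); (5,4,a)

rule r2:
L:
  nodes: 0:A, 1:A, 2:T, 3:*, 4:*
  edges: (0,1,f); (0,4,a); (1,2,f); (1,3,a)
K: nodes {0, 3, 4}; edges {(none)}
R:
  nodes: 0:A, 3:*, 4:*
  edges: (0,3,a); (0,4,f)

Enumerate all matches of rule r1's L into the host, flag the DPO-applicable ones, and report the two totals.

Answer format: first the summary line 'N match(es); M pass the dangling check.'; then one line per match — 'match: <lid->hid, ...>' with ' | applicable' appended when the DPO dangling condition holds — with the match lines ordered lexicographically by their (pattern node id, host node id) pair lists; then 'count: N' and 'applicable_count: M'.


4 match(es); 1 pass the dangling check.
match: 0->7, 1->4, 2->1, 3->3, 4->6 | applicable
match: 0->14, 1->11, 2->9, 3->10, 4->13
match: 0->18, 1->11, 2->9, 3->10, 4->16
match: 0->23, 1->11, 2->9, 3->10, 4->21
count: 4
applicable_count: 1


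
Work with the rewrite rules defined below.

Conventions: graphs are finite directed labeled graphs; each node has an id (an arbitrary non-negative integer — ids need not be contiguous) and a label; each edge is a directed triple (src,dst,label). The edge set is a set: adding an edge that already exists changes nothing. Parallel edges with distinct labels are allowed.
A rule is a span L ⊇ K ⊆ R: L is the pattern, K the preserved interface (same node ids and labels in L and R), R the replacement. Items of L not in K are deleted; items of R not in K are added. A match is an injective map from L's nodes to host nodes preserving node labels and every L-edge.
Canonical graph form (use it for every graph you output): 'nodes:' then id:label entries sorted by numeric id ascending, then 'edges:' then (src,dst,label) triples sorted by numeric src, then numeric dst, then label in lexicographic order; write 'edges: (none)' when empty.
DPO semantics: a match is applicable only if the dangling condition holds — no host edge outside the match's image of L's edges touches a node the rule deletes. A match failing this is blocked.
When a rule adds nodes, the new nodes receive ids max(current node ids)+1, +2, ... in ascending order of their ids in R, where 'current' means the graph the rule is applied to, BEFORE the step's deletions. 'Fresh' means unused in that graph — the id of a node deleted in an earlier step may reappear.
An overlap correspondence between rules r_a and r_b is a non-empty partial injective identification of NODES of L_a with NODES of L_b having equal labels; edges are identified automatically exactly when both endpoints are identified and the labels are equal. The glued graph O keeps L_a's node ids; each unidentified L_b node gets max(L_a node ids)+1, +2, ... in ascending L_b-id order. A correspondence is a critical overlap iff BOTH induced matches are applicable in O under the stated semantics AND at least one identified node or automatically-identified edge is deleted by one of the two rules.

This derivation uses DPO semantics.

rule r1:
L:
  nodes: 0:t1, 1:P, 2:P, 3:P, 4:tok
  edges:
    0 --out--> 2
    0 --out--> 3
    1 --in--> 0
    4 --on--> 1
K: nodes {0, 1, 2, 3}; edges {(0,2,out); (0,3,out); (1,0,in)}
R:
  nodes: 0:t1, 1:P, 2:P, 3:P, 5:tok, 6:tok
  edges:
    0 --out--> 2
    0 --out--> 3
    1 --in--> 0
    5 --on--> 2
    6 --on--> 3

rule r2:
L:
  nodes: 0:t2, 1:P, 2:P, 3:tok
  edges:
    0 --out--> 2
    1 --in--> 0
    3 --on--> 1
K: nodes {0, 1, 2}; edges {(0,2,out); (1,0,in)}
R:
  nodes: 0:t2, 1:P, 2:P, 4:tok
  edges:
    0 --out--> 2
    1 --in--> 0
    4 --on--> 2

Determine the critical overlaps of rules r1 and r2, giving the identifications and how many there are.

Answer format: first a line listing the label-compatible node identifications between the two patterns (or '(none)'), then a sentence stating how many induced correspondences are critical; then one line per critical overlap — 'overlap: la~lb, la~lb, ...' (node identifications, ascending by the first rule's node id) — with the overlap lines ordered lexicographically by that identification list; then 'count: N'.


label-compatible node identifications between L(r1) and L(r2): 1~1, 1~2, 2~1, 2~2, 3~1, 3~2, 4~3
3 of the induced correspondences are critical overlaps of r1 and r2.
overlap: 1~1, 2~2, 4~3
overlap: 1~1, 3~2, 4~3
overlap: 1~1, 4~3
count: 3


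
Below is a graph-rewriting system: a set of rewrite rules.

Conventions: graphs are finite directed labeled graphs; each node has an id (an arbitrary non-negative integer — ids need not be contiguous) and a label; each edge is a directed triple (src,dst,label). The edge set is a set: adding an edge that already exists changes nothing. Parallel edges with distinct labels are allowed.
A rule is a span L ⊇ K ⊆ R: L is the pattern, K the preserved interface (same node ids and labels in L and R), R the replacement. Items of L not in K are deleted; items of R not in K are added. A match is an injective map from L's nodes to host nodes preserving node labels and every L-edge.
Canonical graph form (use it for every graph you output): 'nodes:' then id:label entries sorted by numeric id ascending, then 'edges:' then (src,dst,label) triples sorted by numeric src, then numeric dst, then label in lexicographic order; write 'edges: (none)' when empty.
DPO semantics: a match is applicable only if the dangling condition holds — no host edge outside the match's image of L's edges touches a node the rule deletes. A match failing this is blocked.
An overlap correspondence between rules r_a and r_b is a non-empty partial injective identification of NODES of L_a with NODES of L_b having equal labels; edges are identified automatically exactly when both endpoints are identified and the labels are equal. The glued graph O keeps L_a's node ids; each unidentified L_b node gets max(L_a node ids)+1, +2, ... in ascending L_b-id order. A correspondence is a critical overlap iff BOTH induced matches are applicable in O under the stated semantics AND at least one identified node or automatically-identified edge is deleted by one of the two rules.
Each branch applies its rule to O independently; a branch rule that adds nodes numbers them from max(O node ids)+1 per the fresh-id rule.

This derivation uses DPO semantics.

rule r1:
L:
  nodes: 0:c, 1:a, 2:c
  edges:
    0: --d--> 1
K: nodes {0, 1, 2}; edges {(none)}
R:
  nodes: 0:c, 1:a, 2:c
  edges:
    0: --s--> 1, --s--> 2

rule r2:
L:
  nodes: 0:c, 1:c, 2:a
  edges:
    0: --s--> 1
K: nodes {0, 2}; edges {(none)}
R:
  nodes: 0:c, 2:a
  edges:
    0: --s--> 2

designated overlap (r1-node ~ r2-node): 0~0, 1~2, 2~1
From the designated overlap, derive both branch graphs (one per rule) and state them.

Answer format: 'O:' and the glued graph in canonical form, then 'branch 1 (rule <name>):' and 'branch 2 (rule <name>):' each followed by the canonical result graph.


O:
nodes: 0:c, 1:a, 2:c
edges: (0,1,d); (0,2,s)
branch 1 (rule r1):
nodes: 0:c, 1:a, 2:c
edges: (0,1,s); (0,2,s)
branch 2 (rule r2):
nodes: 0:c, 1:a
edges: (0,1,d); (0,1,s)


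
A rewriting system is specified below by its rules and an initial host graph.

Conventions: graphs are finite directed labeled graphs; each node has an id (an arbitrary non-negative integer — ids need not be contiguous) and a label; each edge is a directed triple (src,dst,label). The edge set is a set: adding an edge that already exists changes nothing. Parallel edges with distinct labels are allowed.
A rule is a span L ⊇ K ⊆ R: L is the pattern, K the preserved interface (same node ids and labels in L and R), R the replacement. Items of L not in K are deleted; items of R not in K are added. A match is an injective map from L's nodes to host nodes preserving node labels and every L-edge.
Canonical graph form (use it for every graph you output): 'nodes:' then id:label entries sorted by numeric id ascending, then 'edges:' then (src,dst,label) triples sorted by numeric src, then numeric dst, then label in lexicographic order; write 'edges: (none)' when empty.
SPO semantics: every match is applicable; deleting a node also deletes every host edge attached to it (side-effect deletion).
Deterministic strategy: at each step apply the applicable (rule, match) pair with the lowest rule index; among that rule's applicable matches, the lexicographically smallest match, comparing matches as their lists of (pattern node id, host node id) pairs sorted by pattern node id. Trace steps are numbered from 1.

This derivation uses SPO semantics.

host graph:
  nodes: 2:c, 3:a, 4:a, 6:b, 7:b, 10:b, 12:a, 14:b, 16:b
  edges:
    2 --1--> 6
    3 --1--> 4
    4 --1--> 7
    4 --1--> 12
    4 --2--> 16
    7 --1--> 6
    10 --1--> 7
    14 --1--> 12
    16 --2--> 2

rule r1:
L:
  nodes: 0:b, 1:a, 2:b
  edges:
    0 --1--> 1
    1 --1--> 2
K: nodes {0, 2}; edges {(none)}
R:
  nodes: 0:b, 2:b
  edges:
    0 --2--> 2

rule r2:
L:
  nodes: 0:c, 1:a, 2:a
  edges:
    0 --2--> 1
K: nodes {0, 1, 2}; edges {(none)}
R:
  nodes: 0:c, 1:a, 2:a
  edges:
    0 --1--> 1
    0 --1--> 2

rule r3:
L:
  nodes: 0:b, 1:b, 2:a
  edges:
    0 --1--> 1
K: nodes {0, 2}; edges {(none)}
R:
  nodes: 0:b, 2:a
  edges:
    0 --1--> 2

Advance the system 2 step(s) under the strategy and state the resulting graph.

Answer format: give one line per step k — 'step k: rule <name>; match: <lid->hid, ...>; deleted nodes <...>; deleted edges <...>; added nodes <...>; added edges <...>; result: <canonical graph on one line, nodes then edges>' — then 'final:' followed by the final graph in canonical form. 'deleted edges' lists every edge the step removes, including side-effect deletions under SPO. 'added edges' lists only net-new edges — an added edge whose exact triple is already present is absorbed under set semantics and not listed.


step 1: rule r3; match: 0->7, 1->6, 2->3; deleted nodes 6; deleted edges (2,6,1); (7,6,1); added nodes (none); added edges (7,3,1); result: nodes: 2:c, 3:a, 4:a, 7:b, 10:b, 12:a, 14:b, 16:b edges: (3,4,1); (4,7,1); (4,12,1); (4,16,2); (7,3,1); (10,7,1); (14,12,1); (16,2,2)
step 2: rule r3; match: 0->10, 1->7, 2->3; deleted nodes 7; deleted edges (4,7,1); (7,3,1); (10,7,1); added nodes (none); added edges (10,3,1); result: nodes: 2:c, 3:a, 4:a, 10:b, 12:a, 14:b, 16:b edges: (3,4,1); (4,12,1); (4,16,2); (10,3,1); (14,12,1); (16,2,2)
final:
nodes: 2:c, 3:a, 4:a, 10:b, 12:a, 14:b, 16:b
edges: (3,4,1); (4,12,1); (4,16,2); (10,3,1); (14,12,1); (16,2,2)


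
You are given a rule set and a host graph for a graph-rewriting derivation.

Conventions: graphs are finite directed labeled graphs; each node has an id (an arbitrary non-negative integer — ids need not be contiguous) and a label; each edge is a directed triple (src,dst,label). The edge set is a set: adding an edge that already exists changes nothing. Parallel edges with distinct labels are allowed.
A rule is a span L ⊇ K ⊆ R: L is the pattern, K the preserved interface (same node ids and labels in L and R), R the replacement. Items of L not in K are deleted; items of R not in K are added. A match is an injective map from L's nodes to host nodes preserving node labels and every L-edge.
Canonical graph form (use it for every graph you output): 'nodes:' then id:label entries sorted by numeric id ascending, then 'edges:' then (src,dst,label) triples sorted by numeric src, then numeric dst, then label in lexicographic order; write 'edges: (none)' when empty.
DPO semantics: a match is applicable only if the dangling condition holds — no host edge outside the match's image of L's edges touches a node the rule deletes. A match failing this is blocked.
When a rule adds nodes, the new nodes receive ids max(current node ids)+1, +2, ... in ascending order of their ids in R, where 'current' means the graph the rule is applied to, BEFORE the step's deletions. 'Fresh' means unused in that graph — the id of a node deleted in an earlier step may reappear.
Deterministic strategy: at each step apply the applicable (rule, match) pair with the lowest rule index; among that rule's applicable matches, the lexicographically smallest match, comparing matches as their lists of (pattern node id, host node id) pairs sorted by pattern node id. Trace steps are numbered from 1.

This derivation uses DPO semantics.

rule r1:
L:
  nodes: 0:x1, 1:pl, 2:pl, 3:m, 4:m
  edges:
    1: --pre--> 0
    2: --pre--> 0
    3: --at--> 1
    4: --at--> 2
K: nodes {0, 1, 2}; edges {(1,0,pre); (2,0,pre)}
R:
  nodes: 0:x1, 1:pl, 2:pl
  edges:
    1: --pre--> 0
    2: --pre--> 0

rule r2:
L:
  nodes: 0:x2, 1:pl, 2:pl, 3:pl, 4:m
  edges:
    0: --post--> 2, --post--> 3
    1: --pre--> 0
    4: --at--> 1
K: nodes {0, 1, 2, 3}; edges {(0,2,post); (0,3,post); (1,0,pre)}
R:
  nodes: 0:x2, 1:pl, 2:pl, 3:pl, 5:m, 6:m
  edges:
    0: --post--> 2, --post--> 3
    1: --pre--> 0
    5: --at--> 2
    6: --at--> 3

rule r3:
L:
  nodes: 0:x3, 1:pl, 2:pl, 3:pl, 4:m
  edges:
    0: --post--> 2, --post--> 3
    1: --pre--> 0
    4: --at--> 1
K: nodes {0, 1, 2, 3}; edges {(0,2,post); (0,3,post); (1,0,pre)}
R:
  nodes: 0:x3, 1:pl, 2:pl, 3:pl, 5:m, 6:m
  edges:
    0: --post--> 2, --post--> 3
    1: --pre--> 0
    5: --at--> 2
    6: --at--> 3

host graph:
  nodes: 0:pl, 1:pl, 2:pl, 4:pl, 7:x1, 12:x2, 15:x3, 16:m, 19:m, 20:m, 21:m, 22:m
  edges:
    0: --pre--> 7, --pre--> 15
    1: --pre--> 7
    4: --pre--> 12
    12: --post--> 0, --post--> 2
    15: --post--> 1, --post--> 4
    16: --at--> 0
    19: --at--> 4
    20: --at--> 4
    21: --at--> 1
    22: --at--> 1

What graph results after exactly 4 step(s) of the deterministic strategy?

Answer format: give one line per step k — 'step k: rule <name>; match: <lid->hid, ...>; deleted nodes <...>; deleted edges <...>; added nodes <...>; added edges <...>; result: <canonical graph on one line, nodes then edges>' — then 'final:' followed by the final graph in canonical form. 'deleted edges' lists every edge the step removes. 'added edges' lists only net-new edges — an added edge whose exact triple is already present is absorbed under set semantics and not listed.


step 1: rule r1; match: 0->7, 1->0, 2->1, 3->16, 4->21; deleted nodes 16, 21; deleted edges (16,0,at); (21,1,at); added nodes (none); added edges (none); result: nodes: 0:pl, 1:pl, 2:pl, 4:pl, 7:x1, 12:x2, 15:x3, 19:m, 20:m, 22:m edges: (0,7,pre); (0,15,pre); (1,7,pre); (4,12,pre); (12,0,post); (12,2,post); (15,1,post); (15,4,post); (19,4,at); (20,4,at); (22,1,at)
step 2: rule r2; match: 0->12, 1->4, 2->0, 3->2, 4->19; deleted nodes 19; deleted edges (19,4,at); added nodes 23, 24; added edges (23,0,at); (24,2,at); result: nodes: 0:pl, 1:pl, 2:pl, 4:pl, 7:x1, 12:x2, 15:x3, 20:m, 22:m, 23:m, 24:m edges: (0,7,pre); (0,15,pre); (1,7,pre); (4,12,pre); (12,0,post); (12,2,post); (15,1,post); (15,4,post); (20,4,at); (22,1,at); (23,0,at); (24,2,at)
step 3: rule r1; match: 0->7, 1->0, 2->1, 3->23, 4->22; deleted nodes 22, 23; deleted edges (22,1,at); (23,0,at); added nodes (none); added edges (none); result: nodes: 0:pl, 1:pl, 2:pl, 4:pl, 7:x1, 12:x2, 15:x3, 20:m, 24:m edges: (0,7,pre); (0,15,pre); (1,7,pre); (4,12,pre); (12,0,post); (12,2,post); (15,1,post); (15,4,post); (20,4,at); (24,2,at)
step 4: rule r2; match: 0->12, 1->4, 2->0, 3->2, 4->20; deleted nodes 20; deleted edges (20,4,at); added nodes 25, 26; added edges (25,0,at); (26,2,at); result: nodes: 0:pl, 1:pl, 2:pl, 4:pl, 7:x1, 12:x2, 15:x3, 24:m, 25:m, 26:m edges: (0,7,pre); (0,15,pre); (1,7,pre); (4,12,pre); (12,0,post); (12,2,post); (15,1,post); (15,4,post); (24,2,at); (25,0,at); (26,2,at)
final:
nodes: 0:pl, 1:pl, 2:pl, 4:pl, 7:x1, 12:x2, 15:x3, 24:m, 25:m, 26:m
edges: (0,7,pre); (0,15,pre); (1,7,pre); (4,12,pre); (12,0,post); (12,2,post); (15,1,post); (15,4,post); (24,2,at); (25,0,at); (26,2,at)


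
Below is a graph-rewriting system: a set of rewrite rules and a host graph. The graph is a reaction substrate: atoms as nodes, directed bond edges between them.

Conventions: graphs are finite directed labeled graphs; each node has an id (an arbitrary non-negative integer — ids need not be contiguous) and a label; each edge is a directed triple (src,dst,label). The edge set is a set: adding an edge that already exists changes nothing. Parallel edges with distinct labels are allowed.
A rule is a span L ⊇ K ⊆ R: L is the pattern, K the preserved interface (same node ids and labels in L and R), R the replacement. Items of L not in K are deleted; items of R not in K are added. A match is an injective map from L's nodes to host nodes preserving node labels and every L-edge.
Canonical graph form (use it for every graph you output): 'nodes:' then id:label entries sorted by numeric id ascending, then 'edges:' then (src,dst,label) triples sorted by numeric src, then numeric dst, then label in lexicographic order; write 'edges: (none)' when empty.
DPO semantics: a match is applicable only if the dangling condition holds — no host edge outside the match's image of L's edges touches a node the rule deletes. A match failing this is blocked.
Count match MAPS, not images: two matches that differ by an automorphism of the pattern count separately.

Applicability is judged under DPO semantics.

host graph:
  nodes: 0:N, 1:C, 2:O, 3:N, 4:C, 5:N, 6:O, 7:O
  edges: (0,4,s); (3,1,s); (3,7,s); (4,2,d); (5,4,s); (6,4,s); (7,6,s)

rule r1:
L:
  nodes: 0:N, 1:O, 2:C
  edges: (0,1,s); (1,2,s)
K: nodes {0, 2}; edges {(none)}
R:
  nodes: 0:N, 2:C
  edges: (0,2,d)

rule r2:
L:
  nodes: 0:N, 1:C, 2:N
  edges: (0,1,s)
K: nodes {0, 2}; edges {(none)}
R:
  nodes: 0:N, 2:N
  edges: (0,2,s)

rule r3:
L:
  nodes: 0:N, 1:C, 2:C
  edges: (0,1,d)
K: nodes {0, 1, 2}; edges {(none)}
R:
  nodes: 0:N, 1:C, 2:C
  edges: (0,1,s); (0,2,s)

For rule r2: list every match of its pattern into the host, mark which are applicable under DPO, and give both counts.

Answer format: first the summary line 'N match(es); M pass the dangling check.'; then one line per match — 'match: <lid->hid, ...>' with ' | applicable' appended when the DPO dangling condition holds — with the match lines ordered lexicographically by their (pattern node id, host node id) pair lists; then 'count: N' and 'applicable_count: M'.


6 match(es); 2 pass the dangling check.
match: 0->0, 1->4, 2->3
match: 0->0, 1->4, 2->5
match: 0->3, 1->1, 2->0 | applicable
match: 0->3, 1->1, 2->5 | applicable
match: 0->5, 1->4, 2->0
match: 0->5, 1->4, 2->3
count: 6
applicable_count: 2


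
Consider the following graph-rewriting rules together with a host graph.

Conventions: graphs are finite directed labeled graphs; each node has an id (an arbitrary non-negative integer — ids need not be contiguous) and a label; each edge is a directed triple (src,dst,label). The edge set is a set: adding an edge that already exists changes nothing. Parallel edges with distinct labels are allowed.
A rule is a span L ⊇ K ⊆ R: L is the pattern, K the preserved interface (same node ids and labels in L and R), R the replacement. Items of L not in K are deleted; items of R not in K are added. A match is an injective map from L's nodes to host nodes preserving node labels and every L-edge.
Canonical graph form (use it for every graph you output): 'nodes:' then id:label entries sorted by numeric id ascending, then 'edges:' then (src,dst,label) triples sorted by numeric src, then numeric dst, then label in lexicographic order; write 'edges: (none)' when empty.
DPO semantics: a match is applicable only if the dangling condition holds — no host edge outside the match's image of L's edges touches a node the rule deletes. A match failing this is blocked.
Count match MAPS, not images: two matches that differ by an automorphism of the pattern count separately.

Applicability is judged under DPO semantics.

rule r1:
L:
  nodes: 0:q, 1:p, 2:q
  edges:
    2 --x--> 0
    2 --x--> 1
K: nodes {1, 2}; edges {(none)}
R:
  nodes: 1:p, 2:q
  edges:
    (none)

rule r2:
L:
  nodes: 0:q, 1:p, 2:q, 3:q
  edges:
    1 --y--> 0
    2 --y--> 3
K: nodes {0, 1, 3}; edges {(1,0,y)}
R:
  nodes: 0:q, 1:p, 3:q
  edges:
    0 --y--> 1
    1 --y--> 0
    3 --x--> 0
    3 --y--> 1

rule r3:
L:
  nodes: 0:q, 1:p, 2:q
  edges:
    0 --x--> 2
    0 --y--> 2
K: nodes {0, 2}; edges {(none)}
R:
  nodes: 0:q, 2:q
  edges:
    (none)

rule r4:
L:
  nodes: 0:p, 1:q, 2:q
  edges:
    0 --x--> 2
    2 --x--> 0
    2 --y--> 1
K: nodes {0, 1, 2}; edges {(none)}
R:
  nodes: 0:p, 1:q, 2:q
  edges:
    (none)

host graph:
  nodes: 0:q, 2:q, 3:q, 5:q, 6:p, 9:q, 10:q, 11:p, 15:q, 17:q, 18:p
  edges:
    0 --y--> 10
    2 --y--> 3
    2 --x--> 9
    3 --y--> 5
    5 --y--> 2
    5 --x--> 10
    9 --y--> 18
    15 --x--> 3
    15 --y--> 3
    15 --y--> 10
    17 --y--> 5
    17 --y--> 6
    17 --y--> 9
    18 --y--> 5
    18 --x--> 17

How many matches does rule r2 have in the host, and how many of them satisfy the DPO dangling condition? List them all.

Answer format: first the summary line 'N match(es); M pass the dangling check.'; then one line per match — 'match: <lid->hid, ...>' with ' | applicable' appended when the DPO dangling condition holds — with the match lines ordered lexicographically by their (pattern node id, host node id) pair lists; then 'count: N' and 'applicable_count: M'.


5 match(es); 1 pass the dangling check.
match: 0->5, 1->18, 2->0, 3->10 | applicable
match: 0->5, 1->18, 2->2, 3->3
match: 0->5, 1->18, 2->15, 3->3
match: 0->5, 1->18, 2->15, 3->10
match: 0->5, 1->18, 2->17, 3->9
count: 5
applicable_count: 1


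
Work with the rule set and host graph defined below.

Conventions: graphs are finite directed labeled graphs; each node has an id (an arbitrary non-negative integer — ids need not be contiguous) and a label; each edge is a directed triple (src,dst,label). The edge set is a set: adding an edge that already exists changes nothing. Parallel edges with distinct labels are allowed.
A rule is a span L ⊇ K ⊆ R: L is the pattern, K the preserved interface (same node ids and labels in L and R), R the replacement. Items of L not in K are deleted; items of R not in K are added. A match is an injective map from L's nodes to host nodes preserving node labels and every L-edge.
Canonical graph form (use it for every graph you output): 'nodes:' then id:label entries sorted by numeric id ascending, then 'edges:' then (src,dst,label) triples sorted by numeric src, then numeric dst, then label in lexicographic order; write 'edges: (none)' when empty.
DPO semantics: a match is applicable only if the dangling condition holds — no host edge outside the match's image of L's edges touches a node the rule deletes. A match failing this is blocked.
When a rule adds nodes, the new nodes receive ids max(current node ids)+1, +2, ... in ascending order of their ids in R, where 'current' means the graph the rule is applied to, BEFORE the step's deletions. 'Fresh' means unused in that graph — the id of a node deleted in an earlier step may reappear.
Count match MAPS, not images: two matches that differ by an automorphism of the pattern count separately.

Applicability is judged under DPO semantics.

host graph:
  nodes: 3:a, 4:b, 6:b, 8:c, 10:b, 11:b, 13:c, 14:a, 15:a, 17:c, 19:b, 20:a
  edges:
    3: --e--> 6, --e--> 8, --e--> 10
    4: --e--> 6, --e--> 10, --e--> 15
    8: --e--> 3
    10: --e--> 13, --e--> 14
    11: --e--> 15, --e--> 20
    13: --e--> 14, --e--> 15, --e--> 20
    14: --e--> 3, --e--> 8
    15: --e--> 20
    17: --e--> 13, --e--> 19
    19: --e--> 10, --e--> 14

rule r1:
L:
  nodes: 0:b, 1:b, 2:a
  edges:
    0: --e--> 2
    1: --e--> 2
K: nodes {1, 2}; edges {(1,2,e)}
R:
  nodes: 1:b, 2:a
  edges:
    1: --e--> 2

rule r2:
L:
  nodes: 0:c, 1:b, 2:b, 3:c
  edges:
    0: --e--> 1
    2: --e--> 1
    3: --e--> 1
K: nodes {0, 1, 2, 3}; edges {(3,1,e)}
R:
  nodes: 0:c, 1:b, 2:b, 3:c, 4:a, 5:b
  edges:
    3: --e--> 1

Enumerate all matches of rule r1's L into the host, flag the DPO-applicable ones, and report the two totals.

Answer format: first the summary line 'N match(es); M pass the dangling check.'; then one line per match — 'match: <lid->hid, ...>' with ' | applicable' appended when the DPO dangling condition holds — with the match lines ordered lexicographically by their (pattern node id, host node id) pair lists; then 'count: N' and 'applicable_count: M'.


4 match(es); 0 pass the dangling check.
match: 0->4, 1->11, 2->15
match: 0->10, 1->19, 2->14
match: 0->11, 1->4, 2->15
match: 0->19, 1->10, 2->14
count: 4
applicable_count: 0
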